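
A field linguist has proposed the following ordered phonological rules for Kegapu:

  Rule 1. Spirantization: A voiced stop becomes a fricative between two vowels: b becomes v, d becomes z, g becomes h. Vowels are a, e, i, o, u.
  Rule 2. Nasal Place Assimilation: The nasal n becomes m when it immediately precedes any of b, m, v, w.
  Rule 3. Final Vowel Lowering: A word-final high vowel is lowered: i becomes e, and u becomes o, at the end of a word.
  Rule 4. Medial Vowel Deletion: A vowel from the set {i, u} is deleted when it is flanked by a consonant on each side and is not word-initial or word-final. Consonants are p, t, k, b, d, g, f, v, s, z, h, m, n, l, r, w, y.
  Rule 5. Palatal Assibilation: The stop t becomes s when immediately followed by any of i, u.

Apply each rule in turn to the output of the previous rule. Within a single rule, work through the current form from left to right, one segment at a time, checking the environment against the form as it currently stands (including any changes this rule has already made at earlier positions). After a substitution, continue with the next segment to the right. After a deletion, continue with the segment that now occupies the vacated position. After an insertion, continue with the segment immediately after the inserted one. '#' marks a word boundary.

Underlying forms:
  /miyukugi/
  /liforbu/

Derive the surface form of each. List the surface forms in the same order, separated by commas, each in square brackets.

/miyukugi/:
  Rule 1 Spirantization: [miyukugi] → [miyukuhi]
  Rule 2 Nasal Place Assimilation: no change — [miyukuhi]
  Rule 3 Final Vowel Lowering: [miyukuhi] → [miyukuhe]
  Rule 4 Medial Vowel Deletion: [miyukuhe] → [mykhe]
  Rule 5 Palatal Assibilation: no change — [mykhe]
/liforbu/:
  Rule 1 Spirantization: no change — [liforbu]
  Rule 2 Nasal Place Assimilation: no change — [liforbu]
  Rule 3 Final Vowel Lowering: [liforbu] → [liforbo]
  Rule 4 Medial Vowel Deletion: [liforbo] → [lforbo]
  Rule 5 Palatal Assibilation: no change — [lforbo]

[mykhe], [lforbo]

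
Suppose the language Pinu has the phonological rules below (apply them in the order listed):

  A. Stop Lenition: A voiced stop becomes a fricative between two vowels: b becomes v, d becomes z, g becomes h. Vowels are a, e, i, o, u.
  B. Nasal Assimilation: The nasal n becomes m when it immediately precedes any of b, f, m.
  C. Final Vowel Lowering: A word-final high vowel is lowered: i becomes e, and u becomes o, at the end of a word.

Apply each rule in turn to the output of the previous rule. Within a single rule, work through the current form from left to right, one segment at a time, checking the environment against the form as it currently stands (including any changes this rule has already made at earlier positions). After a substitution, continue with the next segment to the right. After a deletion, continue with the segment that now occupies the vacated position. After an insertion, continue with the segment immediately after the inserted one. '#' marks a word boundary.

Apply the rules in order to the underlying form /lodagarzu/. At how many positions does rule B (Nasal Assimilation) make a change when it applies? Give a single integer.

0

A Stop Lenition: [lodagarzu] → [lozaharzu]
B Nasal Assimilation: no change — [lozaharzu]
C Final Vowel Lowering: [lozaharzu] → [lozaharzo]
Rule B changed 0 position(s).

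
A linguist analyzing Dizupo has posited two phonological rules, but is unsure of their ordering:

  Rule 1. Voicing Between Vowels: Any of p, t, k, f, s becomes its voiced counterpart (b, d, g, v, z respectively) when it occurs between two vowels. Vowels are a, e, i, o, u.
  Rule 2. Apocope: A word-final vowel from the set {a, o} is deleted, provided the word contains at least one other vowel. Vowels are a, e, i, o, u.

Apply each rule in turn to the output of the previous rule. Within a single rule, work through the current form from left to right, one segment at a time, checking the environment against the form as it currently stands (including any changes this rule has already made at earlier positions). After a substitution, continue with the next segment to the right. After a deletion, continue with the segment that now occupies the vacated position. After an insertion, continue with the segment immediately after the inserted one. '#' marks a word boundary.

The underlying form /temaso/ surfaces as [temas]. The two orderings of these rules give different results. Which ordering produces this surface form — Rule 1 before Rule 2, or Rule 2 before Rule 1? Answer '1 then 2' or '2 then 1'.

2 then 1

Order 1 then 2:
  1 Voicing Between Vowels: [temaso] → [temazo]
  2 Apocope: [temazo] → [temaz]
  result: [temaz]
Order 2 then 1:
  2 Apocope: [temaso] → [temas]
  1 Voicing Between Vowels: no change — [temas]
  result: [temas]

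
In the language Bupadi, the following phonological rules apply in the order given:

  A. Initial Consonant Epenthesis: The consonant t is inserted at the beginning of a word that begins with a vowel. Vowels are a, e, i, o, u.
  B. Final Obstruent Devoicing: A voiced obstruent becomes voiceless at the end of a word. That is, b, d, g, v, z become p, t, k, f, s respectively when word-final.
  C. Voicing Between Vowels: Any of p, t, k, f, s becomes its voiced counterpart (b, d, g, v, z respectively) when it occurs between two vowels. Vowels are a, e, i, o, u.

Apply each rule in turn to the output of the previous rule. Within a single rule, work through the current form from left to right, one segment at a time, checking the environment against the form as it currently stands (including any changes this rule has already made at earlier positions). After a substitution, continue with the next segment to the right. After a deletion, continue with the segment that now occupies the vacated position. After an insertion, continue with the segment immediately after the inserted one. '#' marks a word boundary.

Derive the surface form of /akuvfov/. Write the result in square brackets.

[taguvfof]

A Initial Consonant Epenthesis: [akuvfov] → [takuvfov]
B Final Obstruent Devoicing: [takuvfov] → [takuvfof]
C Voicing Between Vowels: [takuvfof] → [taguvfof]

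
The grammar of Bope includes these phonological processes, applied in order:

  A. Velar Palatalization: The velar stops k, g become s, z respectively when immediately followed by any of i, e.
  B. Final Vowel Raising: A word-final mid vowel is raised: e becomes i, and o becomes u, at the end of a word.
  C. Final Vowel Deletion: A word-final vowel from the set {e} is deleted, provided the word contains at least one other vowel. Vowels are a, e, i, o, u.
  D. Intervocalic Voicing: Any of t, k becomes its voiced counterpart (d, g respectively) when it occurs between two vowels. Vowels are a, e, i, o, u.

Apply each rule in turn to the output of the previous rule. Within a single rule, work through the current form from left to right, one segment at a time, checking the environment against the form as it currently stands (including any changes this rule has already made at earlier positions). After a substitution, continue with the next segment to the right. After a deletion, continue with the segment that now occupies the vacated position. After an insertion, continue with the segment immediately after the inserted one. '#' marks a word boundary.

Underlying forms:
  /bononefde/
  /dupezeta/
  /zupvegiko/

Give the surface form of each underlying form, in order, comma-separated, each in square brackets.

/bononefde/:
  A Velar Palatalization: no change — [bononefde]
  B Final Vowel Raising: [bononefde] → [bononefdi]
  C Final Vowel Deletion: no change — [bononefdi]
  D Intervocalic Voicing: no change — [bononefdi]
/dupezeta/:
  A Velar Palatalization: no change — [dupezeta]
  B Final Vowel Raising: no change — [dupezeta]
  C Final Vowel Deletion: no change — [dupezeta]
  D Intervocalic Voicing: [dupezeta] → [dupezeda]
/zupvegiko/:
  A Velar Palatalization: [zupvegiko] → [zupveziko]
  B Final Vowel Raising: [zupveziko] → [zupveziku]
  C Final Vowel Deletion: no change — [zupveziku]
  D Intervocalic Voicing: [zupveziku] → [zupvezigu]

[bononefdi], [dupezeda], [zupvezigu]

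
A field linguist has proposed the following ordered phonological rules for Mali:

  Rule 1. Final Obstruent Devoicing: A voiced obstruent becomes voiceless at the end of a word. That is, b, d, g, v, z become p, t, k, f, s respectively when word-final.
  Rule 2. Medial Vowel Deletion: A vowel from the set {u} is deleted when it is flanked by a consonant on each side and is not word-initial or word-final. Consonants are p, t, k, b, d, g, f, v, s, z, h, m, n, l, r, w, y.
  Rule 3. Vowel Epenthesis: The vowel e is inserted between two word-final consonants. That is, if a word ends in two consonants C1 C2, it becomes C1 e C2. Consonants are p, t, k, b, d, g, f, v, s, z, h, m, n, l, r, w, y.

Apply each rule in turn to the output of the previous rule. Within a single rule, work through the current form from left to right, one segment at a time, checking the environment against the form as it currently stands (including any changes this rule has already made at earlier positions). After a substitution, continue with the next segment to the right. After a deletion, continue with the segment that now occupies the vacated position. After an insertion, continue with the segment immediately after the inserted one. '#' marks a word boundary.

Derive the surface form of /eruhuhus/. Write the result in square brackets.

[erhhes]

Rule 1 Final Obstruent Devoicing: no change — [eruhuhus]
Rule 2 Medial Vowel Deletion: [eruhuhus] → [erhhs]
Rule 3 Vowel Epenthesis: [erhhs] → [erhhes]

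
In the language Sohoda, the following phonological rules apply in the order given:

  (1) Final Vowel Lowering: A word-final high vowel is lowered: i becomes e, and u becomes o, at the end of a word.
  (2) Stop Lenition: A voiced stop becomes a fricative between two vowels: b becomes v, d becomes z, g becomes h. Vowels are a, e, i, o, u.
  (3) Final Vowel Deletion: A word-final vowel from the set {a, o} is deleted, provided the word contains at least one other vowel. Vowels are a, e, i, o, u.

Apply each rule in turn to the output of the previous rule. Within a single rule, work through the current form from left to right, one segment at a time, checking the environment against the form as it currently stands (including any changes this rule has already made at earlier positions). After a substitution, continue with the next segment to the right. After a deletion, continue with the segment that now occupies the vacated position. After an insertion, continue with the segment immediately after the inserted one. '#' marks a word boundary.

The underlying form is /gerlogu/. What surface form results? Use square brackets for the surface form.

[gerloh]

(1) Final Vowel Lowering: [gerlogu] → [gerlogo]
(2) Stop Lenition: [gerlogo] → [gerloho]
(3) Final Vowel Deletion: [gerloho] → [gerloh]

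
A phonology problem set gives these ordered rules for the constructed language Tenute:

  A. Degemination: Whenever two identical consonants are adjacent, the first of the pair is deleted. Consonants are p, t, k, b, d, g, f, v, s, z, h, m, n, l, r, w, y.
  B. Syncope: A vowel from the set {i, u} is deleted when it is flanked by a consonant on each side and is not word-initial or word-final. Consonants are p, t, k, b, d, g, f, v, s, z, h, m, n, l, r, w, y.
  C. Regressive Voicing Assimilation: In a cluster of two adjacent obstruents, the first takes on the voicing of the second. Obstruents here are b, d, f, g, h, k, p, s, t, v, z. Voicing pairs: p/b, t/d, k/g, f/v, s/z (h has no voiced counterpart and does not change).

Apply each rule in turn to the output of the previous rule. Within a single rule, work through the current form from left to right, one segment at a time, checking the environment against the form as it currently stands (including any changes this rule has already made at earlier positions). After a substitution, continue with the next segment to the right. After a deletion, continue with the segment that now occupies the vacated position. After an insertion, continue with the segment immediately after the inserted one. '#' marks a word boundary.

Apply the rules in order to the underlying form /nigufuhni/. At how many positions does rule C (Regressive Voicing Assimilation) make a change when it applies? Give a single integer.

A Degemination: no change — [nigufuhni]
B Syncope: [nigufuhni] → [ngfhni]
C Regressive Voicing Assimilation: [ngfhni] → [nkfhni]
Rule C changed 1 position(s).

1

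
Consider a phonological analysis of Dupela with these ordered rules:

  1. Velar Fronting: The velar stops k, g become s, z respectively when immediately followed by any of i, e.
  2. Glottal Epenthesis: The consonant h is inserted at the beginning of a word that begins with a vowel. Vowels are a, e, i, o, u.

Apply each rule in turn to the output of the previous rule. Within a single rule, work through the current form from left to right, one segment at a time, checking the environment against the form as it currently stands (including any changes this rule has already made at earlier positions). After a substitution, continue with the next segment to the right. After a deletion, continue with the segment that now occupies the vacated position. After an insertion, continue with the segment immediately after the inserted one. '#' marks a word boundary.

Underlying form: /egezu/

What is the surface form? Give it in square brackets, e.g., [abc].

1 Velar Fronting: [egezu] → [ezezu]
2 Glottal Epenthesis: [ezezu] → [hezezu]

[hezezu]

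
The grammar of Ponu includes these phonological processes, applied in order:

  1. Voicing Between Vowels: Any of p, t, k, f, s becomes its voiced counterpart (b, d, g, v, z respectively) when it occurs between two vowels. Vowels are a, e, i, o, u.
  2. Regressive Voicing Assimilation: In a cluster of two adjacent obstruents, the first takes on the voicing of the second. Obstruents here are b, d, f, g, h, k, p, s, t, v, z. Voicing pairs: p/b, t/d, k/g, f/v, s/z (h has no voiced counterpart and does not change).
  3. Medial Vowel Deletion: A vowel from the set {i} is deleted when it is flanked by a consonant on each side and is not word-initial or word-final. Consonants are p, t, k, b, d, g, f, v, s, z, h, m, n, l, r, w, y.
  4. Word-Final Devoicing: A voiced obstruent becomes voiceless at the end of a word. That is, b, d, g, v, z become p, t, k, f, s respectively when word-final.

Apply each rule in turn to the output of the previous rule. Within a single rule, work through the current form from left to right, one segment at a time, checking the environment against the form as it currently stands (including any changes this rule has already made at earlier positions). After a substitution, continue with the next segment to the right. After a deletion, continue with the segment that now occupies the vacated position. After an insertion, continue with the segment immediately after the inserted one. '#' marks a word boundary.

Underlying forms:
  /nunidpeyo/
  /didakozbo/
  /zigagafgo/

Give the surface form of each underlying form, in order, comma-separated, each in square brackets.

[nuntpeyo], [ddagozbo], [zgagavgo]

/nunidpeyo/:
  1 Voicing Between Vowels: no change — [nunidpeyo]
  2 Regressive Voicing Assimilation: [nunidpeyo] → [nunitpeyo]
  3 Medial Vowel Deletion: [nunitpeyo] → [nuntpeyo]
  4 Word-Final Devoicing: no change — [nuntpeyo]
/didakozbo/:
  1 Voicing Between Vowels: [didakozbo] → [didagozbo]
  2 Regressive Voicing Assimilation: no change — [didagozbo]
  3 Medial Vowel Deletion: [didagozbo] → [ddagozbo]
  4 Word-Final Devoicing: no change — [ddagozbo]
/zigagafgo/:
  1 Voicing Between Vowels: no change — [zigagafgo]
  2 Regressive Voicing Assimilation: [zigagafgo] → [zigagavgo]
  3 Medial Vowel Deletion: [zigagavgo] → [zgagavgo]
  4 Word-Final Devoicing: no change — [zgagavgo]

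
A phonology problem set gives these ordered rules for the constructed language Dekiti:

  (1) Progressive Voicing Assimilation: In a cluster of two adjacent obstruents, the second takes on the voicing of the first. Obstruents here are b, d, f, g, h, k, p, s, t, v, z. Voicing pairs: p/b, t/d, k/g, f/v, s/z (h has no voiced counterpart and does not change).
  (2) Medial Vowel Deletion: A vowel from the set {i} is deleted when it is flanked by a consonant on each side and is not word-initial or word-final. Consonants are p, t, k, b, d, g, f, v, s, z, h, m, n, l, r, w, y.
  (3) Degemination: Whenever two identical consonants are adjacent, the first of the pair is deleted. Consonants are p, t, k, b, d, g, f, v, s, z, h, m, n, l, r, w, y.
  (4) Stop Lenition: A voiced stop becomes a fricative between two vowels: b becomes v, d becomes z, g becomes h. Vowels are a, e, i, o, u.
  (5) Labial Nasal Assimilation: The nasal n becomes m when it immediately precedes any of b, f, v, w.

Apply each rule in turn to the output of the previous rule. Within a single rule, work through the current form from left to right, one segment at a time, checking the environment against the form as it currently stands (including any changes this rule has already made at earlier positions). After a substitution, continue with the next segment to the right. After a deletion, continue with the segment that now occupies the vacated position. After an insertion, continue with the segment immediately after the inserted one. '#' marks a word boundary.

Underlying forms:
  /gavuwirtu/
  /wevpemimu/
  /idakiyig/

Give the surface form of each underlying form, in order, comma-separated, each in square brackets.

[gavuwrtu], [wevbemu], [izakyg]

/gavuwirtu/:
  (1) Progressive Voicing Assimilation: no change — [gavuwirtu]
  (2) Medial Vowel Deletion: [gavuwirtu] → [gavuwrtu]
  (3) Degemination: no change — [gavuwrtu]
  (4) Stop Lenition: no change — [gavuwrtu]
  (5) Labial Nasal Assimilation: no change — [gavuwrtu]
/wevpemimu/:
  (1) Progressive Voicing Assimilation: [wevpemimu] → [wevbemimu]
  (2) Medial Vowel Deletion: [wevbemimu] → [wevbemmu]
  (3) Degemination: [wevbemmu] → [wevbemu]
  (4) Stop Lenition: no change — [wevbemu]
  (5) Labial Nasal Assimilation: no change — [wevbemu]
/idakiyig/:
  (1) Progressive Voicing Assimilation: no change — [idakiyig]
  (2) Medial Vowel Deletion: [idakiyig] → [idakyg]
  (3) Degemination: no change — [idakyg]
  (4) Stop Lenition: [idakyg] → [izakyg]
  (5) Labial Nasal Assimilation: no change — [izakyg]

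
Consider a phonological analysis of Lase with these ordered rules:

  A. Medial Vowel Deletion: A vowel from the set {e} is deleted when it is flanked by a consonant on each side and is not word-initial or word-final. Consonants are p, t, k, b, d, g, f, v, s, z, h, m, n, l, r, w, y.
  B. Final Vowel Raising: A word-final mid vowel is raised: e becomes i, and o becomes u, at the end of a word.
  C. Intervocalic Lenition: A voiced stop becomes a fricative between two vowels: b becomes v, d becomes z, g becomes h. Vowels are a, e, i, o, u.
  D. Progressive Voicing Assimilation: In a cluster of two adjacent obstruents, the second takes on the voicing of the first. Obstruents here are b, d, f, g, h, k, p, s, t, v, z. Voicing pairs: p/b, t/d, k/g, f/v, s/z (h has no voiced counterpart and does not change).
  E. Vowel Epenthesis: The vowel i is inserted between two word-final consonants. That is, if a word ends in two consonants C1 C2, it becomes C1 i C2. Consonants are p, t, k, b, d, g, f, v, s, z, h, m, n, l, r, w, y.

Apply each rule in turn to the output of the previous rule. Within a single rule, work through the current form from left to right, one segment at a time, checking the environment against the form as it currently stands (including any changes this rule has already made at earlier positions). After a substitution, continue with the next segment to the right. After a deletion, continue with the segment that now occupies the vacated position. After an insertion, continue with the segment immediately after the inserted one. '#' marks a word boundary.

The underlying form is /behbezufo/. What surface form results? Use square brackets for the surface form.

A Medial Vowel Deletion: [behbezufo] → [bhbzufo]
B Final Vowel Raising: [bhbzufo] → [bhbzufu]
C Intervocalic Lenition: no change — [bhbzufu]
D Progressive Voicing Assimilation: [bhbzufu] → [bhpsufu]
E Vowel Epenthesis: no change — [bhpsufu]

[bhpsufu]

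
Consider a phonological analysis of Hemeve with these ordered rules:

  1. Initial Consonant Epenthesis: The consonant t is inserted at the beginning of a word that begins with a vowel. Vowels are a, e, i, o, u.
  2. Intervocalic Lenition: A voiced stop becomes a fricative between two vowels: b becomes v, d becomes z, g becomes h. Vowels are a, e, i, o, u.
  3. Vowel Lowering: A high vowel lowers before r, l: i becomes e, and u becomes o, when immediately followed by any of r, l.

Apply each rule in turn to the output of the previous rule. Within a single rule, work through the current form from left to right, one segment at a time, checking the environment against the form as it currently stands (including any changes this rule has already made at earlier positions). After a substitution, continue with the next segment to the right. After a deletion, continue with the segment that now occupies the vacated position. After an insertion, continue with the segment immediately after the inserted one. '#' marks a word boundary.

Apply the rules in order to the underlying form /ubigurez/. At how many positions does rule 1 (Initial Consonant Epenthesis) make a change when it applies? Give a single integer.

1

1 Initial Consonant Epenthesis: [ubigurez] → [tubigurez]
2 Intervocalic Lenition: [tubigurez] → [tuvihurez]
3 Vowel Lowering: [tuvihurez] → [tuvihorez]
Rule 1 changed 1 position(s).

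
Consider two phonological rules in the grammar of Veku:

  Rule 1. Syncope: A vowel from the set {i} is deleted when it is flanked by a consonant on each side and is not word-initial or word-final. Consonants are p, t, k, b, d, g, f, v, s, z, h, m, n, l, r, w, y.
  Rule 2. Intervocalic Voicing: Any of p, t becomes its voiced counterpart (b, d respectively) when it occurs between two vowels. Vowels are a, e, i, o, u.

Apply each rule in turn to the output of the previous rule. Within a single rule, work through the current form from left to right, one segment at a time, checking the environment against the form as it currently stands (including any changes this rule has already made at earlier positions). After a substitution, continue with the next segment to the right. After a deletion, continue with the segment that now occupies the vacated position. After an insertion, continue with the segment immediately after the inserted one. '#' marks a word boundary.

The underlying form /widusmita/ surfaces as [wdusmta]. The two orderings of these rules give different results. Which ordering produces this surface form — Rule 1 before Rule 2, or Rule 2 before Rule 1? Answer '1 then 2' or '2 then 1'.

1 then 2

Order 1 then 2:
  1 Syncope: [widusmita] → [wdusmta]
  2 Intervocalic Voicing: no change — [wdusmta]
  result: [wdusmta]
Order 2 then 1:
  2 Intervocalic Voicing: [widusmita] → [widusmida]
  1 Syncope: [widusmida] → [wdusmda]
  result: [wdusmda]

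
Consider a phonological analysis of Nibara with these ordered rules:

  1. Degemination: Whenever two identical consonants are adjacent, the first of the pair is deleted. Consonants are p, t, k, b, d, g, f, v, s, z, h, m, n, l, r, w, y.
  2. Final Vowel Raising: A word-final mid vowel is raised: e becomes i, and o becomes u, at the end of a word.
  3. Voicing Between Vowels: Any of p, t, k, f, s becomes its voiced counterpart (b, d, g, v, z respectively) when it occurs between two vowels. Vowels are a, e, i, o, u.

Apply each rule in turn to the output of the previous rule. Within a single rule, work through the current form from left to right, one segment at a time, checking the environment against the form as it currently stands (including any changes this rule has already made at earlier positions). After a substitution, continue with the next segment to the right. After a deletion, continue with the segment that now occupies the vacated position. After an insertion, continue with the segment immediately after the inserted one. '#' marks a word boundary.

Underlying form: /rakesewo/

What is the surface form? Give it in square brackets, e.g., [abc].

[ragezewu]

1 Degemination: no change — [rakesewo]
2 Final Vowel Raising: [rakesewo] → [rakesewu]
3 Voicing Between Vowels: [rakesewu] → [ragezewu]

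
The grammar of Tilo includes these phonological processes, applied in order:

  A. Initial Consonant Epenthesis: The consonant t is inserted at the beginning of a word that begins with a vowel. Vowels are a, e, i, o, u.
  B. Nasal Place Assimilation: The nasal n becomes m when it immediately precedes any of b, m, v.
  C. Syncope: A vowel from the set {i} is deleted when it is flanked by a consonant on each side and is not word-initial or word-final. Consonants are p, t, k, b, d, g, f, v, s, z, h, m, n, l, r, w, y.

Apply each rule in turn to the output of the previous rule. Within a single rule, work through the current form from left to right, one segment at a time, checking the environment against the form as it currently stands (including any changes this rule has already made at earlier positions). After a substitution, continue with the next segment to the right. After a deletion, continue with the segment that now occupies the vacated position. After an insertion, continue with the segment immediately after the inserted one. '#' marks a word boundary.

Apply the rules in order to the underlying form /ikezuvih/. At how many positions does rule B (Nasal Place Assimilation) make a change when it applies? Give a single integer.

0

A Initial Consonant Epenthesis: [ikezuvih] → [tikezuvih]
B Nasal Place Assimilation: no change — [tikezuvih]
C Syncope: [tikezuvih] → [tkezuvh]
Rule B changed 0 position(s).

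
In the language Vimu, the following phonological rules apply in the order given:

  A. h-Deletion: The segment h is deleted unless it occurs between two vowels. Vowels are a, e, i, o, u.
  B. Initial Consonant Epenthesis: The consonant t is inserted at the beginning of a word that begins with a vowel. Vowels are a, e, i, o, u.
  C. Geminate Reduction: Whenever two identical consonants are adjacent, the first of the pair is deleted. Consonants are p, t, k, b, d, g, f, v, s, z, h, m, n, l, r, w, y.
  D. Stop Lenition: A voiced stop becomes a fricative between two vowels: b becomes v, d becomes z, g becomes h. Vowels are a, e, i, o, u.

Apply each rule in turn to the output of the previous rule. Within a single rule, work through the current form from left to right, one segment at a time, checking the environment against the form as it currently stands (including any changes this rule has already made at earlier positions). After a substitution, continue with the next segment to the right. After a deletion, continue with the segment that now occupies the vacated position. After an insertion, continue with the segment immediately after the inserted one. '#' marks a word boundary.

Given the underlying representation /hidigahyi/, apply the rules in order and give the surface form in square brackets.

A h-Deletion: [hidigahyi] → [idigayi]
B Initial Consonant Epenthesis: [idigayi] → [tidigayi]
C Geminate Reduction: no change — [tidigayi]
D Stop Lenition: [tidigayi] → [tizihayi]

[tizihayi]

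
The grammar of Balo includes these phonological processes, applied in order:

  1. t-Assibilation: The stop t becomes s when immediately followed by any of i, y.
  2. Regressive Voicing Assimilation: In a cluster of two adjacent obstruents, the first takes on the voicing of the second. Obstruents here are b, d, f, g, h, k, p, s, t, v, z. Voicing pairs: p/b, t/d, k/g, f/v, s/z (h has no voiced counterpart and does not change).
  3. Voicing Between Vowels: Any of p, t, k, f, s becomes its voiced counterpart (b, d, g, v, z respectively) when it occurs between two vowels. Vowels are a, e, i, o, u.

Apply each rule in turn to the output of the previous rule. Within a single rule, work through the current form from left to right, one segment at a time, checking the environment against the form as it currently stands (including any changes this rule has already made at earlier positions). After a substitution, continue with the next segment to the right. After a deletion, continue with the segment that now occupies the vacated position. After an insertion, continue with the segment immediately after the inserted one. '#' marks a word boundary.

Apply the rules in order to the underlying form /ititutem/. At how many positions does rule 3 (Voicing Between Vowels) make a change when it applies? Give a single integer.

1 t-Assibilation: [ititutem] → [isitutem]
2 Regressive Voicing Assimilation: no change — [isitutem]
3 Voicing Between Vowels: [isitutem] → [izidudem]
Rule 3 changed 3 position(s).

3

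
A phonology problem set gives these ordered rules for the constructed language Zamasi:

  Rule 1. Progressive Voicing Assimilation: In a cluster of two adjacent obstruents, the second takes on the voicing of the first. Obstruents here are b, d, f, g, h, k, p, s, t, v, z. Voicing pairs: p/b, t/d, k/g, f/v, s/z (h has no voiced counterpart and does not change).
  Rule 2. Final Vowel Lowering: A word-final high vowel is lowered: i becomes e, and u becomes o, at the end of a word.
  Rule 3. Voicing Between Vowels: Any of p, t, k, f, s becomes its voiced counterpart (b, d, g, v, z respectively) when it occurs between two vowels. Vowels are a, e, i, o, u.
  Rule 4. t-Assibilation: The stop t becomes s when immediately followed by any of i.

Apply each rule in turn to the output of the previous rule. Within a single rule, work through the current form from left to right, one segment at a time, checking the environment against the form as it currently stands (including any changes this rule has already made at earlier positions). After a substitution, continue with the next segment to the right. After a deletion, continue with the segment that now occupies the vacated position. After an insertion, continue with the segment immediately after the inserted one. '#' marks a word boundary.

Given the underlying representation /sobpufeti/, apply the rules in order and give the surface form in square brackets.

[sobbuvede]

Rule 1 Progressive Voicing Assimilation: [sobpufeti] → [sobbufeti]
Rule 2 Final Vowel Lowering: [sobbufeti] → [sobbufete]
Rule 3 Voicing Between Vowels: [sobbufete] → [sobbuvede]
Rule 4 t-Assibilation: no change — [sobbuvede]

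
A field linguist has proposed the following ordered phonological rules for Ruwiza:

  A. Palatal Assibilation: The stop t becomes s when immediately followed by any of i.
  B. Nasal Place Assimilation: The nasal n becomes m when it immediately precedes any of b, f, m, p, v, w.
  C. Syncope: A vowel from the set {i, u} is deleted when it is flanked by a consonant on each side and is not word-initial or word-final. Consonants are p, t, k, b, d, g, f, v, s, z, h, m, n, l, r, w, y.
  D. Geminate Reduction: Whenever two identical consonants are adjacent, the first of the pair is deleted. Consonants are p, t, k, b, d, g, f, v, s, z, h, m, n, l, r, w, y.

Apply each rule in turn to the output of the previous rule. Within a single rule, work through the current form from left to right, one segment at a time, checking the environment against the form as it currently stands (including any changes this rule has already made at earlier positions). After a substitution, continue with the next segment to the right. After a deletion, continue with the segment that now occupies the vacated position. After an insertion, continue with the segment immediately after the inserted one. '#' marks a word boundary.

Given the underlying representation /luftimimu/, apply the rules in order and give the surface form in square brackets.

A Palatal Assibilation: [luftimimu] → [lufsimimu]
B Nasal Place Assimilation: no change — [lufsimimu]
C Syncope: [lufsimimu] → [lfsmmu]
D Geminate Reduction: [lfsmmu] → [lfsmu]

[lfsmu]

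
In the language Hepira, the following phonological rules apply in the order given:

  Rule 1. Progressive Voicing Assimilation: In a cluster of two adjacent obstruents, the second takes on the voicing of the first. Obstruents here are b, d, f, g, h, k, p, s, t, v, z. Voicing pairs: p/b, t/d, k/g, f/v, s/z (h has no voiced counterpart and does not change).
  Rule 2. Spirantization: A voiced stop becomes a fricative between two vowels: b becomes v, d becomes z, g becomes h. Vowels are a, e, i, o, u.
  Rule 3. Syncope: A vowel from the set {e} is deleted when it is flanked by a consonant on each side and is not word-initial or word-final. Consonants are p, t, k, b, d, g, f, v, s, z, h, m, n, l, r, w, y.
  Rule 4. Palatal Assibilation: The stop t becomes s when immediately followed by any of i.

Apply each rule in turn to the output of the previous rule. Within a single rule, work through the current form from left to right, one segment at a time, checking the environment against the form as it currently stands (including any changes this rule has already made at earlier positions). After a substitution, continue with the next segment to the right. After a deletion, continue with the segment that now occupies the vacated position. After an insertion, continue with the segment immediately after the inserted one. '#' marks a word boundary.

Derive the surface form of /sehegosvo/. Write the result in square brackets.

Rule 1 Progressive Voicing Assimilation: [sehegosvo] → [sehegosfo]
Rule 2 Spirantization: [sehegosfo] → [sehehosfo]
Rule 3 Syncope: [sehehosfo] → [shhosfo]
Rule 4 Palatal Assibilation: no change — [shhosfo]

[shhosfo]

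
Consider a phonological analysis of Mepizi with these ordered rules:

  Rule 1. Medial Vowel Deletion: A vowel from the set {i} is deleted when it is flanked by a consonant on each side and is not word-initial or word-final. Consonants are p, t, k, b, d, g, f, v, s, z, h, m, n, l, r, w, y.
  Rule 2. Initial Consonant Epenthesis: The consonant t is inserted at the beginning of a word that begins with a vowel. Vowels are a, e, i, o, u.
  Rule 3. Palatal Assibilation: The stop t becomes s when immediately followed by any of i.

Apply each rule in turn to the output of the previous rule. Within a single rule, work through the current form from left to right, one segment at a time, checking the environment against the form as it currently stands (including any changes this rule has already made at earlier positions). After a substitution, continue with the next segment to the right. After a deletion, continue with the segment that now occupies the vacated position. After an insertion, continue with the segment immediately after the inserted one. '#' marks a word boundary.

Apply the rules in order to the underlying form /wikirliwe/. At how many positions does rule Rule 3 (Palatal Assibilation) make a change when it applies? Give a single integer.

Rule 1 Medial Vowel Deletion: [wikirliwe] → [wkrlwe]
Rule 2 Initial Consonant Epenthesis: no change — [wkrlwe]
Rule 3 Palatal Assibilation: no change — [wkrlwe]
Rule Rule 3 changed 0 position(s).

0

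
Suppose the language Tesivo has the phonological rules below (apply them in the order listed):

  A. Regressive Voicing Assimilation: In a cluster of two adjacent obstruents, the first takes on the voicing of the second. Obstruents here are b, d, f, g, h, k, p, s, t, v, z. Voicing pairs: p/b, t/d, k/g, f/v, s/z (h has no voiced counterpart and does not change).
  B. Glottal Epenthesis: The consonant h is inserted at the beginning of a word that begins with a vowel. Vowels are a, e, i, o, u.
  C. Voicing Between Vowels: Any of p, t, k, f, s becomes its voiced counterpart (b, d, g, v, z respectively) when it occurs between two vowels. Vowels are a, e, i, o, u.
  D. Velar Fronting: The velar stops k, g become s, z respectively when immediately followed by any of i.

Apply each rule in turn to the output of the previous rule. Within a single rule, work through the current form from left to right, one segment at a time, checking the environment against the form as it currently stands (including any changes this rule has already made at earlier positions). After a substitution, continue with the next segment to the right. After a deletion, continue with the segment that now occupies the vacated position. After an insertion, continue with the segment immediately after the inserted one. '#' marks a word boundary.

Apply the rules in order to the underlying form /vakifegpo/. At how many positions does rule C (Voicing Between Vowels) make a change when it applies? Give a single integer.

2

A Regressive Voicing Assimilation: [vakifegpo] → [vakifekpo]
B Glottal Epenthesis: no change — [vakifekpo]
C Voicing Between Vowels: [vakifekpo] → [vagivekpo]
D Velar Fronting: [vagivekpo] → [vazivekpo]
Rule C changed 2 position(s).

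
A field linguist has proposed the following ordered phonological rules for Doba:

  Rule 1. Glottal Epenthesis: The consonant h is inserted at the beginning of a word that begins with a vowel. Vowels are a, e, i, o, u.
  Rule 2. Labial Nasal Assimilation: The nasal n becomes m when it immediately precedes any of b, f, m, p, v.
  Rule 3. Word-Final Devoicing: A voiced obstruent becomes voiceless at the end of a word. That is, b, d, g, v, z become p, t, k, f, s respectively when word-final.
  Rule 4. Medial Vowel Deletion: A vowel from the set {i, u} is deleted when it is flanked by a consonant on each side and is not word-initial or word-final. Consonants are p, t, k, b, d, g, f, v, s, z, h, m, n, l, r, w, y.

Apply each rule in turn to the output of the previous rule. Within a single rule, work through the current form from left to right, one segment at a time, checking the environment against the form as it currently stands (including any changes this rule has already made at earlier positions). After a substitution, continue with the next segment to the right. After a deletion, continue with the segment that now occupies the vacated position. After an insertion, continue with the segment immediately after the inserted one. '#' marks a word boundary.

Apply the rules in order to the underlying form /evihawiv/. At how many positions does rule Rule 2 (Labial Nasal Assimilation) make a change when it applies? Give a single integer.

Rule 1 Glottal Epenthesis: [evihawiv] → [hevihawiv]
Rule 2 Labial Nasal Assimilation: no change — [hevihawiv]
Rule 3 Word-Final Devoicing: [hevihawiv] → [hevihawif]
Rule 4 Medial Vowel Deletion: [hevihawif] → [hevhawf]
Rule Rule 2 changed 0 position(s).

0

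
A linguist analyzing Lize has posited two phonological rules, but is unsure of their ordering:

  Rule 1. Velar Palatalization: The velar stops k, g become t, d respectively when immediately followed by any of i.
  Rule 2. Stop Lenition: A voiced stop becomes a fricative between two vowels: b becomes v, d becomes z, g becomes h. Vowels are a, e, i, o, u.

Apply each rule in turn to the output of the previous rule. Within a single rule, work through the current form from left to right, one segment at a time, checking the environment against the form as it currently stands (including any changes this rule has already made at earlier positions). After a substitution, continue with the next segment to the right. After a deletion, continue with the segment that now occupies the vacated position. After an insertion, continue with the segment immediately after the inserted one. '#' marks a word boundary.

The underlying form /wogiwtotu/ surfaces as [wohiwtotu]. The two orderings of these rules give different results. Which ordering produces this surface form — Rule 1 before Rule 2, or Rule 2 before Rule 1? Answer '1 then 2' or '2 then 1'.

2 then 1

Order 1 then 2:
  1 Velar Palatalization: [wogiwtotu] → [wodiwtotu]
  2 Stop Lenition: [wodiwtotu] → [woziwtotu]
  result: [woziwtotu]
Order 2 then 1:
  2 Stop Lenition: [wogiwtotu] → [wohiwtotu]
  1 Velar Palatalization: no change — [wohiwtotu]
  result: [wohiwtotu]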